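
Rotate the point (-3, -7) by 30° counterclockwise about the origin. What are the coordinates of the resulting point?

Rotation matrix for 30°: [[cos 30°, -sin 30°], [sin 30°, cos 30°]] ≈ [[0.866025, -0.500000], [0.500000, 0.866025]]
[[0.866025, -0.500000], [0.500000, 0.866025]] × [-3, -7]ᵀ ≈ [0.9019, -7.5622]ᵀ
Result: (0.9019, -7.5622)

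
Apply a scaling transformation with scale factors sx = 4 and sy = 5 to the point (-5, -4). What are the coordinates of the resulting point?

Scaling matrix:
[[4, 0], [0, 5]]
Result: (-5 × 4, -4 × 5) = (-20, -20)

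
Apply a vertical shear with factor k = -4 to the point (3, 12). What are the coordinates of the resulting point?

Shear matrix for vertical shear with factor k = -4:
[[1, 0], [-4, 1]]
Result: (3, 12) → (3, 0)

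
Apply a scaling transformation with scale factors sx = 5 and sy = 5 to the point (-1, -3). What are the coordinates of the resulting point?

Scaling matrix:
[[5, 0], [0, 5]]
Result: (-1 × 5, -3 × 5) = (-5, -15)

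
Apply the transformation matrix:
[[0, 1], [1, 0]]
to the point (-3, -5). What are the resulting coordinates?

Matrix multiplication:
[[0, 1], [1, 0]] × [-3, -5]ᵀ
= [(0)(-3) + (1)(-5), (1)(-3) + (0)(-5)]ᵀ
= [-5, -3]ᵀ
Result: (-5, -3)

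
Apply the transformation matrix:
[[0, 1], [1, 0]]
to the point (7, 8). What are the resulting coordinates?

Matrix multiplication:
[[0, 1], [1, 0]] × [7, 8]ᵀ
= [(0)(7) + (1)(8), (1)(7) + (0)(8)]ᵀ
= [8, 7]ᵀ
Result: (8, 7)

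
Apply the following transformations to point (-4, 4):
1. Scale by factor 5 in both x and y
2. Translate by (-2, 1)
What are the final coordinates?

Step 1: Scale (-4, 4) by 5 → (-20, 20)
Step 2: Translate by (-2, 1) → (-22, 21)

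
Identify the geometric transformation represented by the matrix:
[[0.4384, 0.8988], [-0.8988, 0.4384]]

This matrix represents: rotation by 296° counterclockwise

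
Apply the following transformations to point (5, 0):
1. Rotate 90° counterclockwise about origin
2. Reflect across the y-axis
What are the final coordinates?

Step 1: Rotate 90° → (0, 5)
Step 2: Reflect across y-axis → (0, 5)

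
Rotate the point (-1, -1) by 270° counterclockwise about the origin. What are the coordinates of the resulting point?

Rotation matrix for 270°: [[cos 270°, -sin 270°], [sin 270°, cos 270°]] = [[0, 1], [-1, 0]]
[[0, 1], [-1, 0]] × [-1, -1]ᵀ = [-1, 1]ᵀ
Result: (-1, 1)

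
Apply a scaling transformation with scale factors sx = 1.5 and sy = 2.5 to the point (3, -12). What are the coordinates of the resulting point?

Scaling matrix:
[[1.50, 0], [0, 2.50]]
Result: (3 × 1.5, -12 × 2.5) = (4.5, -30)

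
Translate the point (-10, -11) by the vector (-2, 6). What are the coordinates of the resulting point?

Translation by (-2, 6) (homogeneous matrix [[1, 0, -2], [0, 1, 6], [0, 0, 1]]):
x' = -10 + -2 = -12
y' = -11 + 6 = -5
Result: (-12, -5)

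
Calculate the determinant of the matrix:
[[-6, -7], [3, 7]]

For a 2×2 matrix [[a, b], [c, d]], det = ad - bc
det = (-6)(7) - (-7)(3) = -42 - -21 = -21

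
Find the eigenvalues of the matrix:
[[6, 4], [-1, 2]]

Characteristic equation: det(A - λI) = 0
λ² - (trace)λ + (det) = 0
trace = 6 + 2 = 8, det = (6)(2) - (4)(-1) = 16
λ² - (8)λ + (16) = 0
λ = (8 ± √((8)² - 4·(16))) / 2 = (8 ± √0) / 2
Solving: λ = 4, 4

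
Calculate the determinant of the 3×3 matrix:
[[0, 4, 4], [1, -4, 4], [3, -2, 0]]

Expansion along first row:
det = 0·det([[-4,4],[-2,0]]) - 4·det([[1,4],[3,0]]) + 4·det([[1,-4],[3,-2]])
    = 0·(-4·0 - 4·-2) - 4·(1·0 - 4·3) + 4·(1·-2 - -4·3)
    = 0·8 - 4·-12 + 4·10
    = 0 + 48 + 40 = 88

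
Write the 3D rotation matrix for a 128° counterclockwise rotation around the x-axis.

Rotation matrix for counterclockwise 128° around x-axis:
cos(128°) = -0.6157, sin(128°) = 0.7880
Result: [[1, 0, 0], [0, -0.6157, -0.7880], [0, 0.7880, -0.6157]]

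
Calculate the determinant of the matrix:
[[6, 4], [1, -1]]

For a 2×2 matrix [[a, b], [c, d]], det = ad - bc
det = (6)(-1) - (4)(1) = -6 - 4 = -10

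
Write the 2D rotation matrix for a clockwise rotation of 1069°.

Rotation matrix formula: [[cos θ, -sin θ], [sin θ, cos θ]]
A clockwise rotation by 1069° is equivalent to a counterclockwise rotation by -1069°.
For θ = -1069°:
cos(-1069°) = 0.9816
sin(-1069°) = 0.1908
Result: [[0.9816, -0.1908], [0.1908, 0.9816]]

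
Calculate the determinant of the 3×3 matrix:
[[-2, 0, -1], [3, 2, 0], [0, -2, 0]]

Expansion along first row:
det = -2·det([[2,0],[-2,0]]) - 0·det([[3,0],[0,0]]) + -1·det([[3,2],[0,-2]])
    = -2·(2·0 - 0·-2) - 0·(3·0 - 0·0) + -1·(3·-2 - 2·0)
    = -2·0 - 0·0 + -1·-6
    = 0 + 0 + 6 = 6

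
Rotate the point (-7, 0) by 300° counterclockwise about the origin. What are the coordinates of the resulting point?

Rotation matrix for 300°: [[cos 300°, -sin 300°], [sin 300°, cos 300°]] ≈ [[0.500000, 0.866025], [-0.866025, 0.500000]]
[[0.500000, 0.866025], [-0.866025, 0.500000]] × [-7, 0]ᵀ ≈ [-3.5000, 6.0622]ᵀ
Result: (-3.5000, 6.0622)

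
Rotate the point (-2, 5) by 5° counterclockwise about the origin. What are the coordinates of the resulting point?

Rotation matrix for 5°: [[cos 5°, -sin 5°], [sin 5°, cos 5°]] ≈ [[0.996195, -0.087156], [0.087156, 0.996195]]
[[0.996195, -0.087156], [0.087156, 0.996195]] × [-2, 5]ᵀ ≈ [-2.4282, 4.8067]ᵀ
Result: (-2.4282, 4.8067)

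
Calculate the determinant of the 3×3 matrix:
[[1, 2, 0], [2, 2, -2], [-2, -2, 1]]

Expansion along first row:
det = 1·det([[2,-2],[-2,1]]) - 2·det([[2,-2],[-2,1]]) + 0·det([[2,2],[-2,-2]])
    = 1·(2·1 - -2·-2) - 2·(2·1 - -2·-2) + 0·(2·-2 - 2·-2)
    = 1·-2 - 2·-2 + 0·0
    = -2 + 4 + 0 = 2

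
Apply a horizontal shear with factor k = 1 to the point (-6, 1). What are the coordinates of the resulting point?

Shear matrix for horizontal shear with factor k = 1:
[[1, 1], [0, 1]]
Result: (-6, 1) → (-5, 1)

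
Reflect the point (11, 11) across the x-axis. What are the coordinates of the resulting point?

Reflection across x-axis: (11, 11) → (11, -11)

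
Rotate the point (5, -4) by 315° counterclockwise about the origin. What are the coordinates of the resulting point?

Rotation matrix for 315°: [[cos 315°, -sin 315°], [sin 315°, cos 315°]] ≈ [[0.707107, 0.707107], [-0.707107, 0.707107]]
[[0.707107, 0.707107], [-0.707107, 0.707107]] × [5, -4]ᵀ ≈ [0.7071, -6.3640]ᵀ
Result: (0.7071, -6.3640)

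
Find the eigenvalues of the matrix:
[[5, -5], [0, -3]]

Characteristic equation: det(A - λI) = 0
λ² - (trace)λ + (det) = 0
trace = 5 + -3 = 2, det = (5)(-3) - (-5)(0) = -15
λ² - (2)λ + (-15) = 0
λ = (2 ± √((2)² - 4·(-15))) / 2 = (2 ± √64) / 2
Solving: λ = -3, 5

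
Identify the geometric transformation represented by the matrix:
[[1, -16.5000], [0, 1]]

This matrix represents: horizontal shear with factor -16.5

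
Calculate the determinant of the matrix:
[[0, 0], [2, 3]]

For a 2×2 matrix [[a, b], [c, d]], det = ad - bc
det = (0)(3) - (0)(2) = 0 - 0 = 0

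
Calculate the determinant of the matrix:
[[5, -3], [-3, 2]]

For a 2×2 matrix [[a, b], [c, d]], det = ad - bc
det = (5)(2) - (-3)(-3) = 10 - 9 = 1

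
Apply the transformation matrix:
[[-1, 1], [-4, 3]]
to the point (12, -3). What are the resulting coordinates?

Matrix multiplication:
[[-1, 1], [-4, 3]] × [12, -3]ᵀ
= [(-1)(12) + (1)(-3), (-4)(12) + (3)(-3)]ᵀ
= [-15, -57]ᵀ
Result: (-15, -57)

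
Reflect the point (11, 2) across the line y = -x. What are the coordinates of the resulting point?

Reflection across line y = -x: (11, 2) → (-2, -11)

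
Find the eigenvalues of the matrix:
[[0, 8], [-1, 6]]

Characteristic equation: det(A - λI) = 0
λ² - (trace)λ + (det) = 0
trace = 0 + 6 = 6, det = (0)(6) - (8)(-1) = 8
λ² - (6)λ + (8) = 0
λ = (6 ± √((6)² - 4·(8))) / 2 = (6 ± √4) / 2
Solving: λ = 2, 4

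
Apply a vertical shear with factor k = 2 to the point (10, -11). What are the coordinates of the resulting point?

Shear matrix for vertical shear with factor k = 2:
[[1, 0], [2, 1]]
Result: (10, -11) → (10, 9)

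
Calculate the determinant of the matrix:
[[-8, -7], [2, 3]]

For a 2×2 matrix [[a, b], [c, d]], det = ad - bc
det = (-8)(3) - (-7)(2) = -24 - -14 = -10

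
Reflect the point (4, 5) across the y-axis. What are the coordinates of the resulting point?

Reflection across y-axis: (4, 5) → (-4, 5)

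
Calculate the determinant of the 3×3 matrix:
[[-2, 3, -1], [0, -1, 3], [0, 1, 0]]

Expansion along first row:
det = -2·det([[-1,3],[1,0]]) - 3·det([[0,3],[0,0]]) + -1·det([[0,-1],[0,1]])
    = -2·(-1·0 - 3·1) - 3·(0·0 - 3·0) + -1·(0·1 - -1·0)
    = -2·-3 - 3·0 + -1·0
    = 6 + 0 + 0 = 6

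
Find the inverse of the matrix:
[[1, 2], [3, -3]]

For [[a,b],[c,d]], inverse = (1/det)·[[d,-b],[-c,a]]
det = (1)(-3) - (2)(3) = -3 - 6 = -9
Inverse = (1/-9)·[[-3, -2], [-3, 1]]
= [[1/3, 2/9], [1/3, -1/9]]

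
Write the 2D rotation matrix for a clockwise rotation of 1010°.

Rotation matrix formula: [[cos θ, -sin θ], [sin θ, cos θ]]
A clockwise rotation by 1010° is equivalent to a counterclockwise rotation by -1010°.
For θ = -1010°:
cos(-1010°) = 0.3420
sin(-1010°) = 0.9397
Result: [[0.3420, -0.9397], [0.9397, 0.3420]]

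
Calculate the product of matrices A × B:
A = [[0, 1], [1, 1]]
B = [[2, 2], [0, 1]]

Matrix multiplication:
C[0][0] = 0×2 + 1×0 = 0
C[0][1] = 0×2 + 1×1 = 1
C[1][0] = 1×2 + 1×0 = 2
C[1][1] = 1×2 + 1×1 = 3
Result: [[0, 1], [2, 3]]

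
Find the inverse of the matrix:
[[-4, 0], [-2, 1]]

For [[a,b],[c,d]], inverse = (1/det)·[[d,-b],[-c,a]]
det = (-4)(1) - (0)(-2) = -4 - 0 = -4
Inverse = (1/-4)·[[1, 0], [2, -4]]
= [[-1/4, 0], [-1/2, 1]]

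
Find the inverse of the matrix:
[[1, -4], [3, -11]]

For [[a,b],[c,d]], inverse = (1/det)·[[d,-b],[-c,a]]
det = (1)(-11) - (-4)(3) = -11 - -12 = 1
Inverse = [[-11, 4], [-3, 1]]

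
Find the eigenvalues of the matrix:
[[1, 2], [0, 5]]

Characteristic equation: det(A - λI) = 0
λ² - (trace)λ + (det) = 0
trace = 1 + 5 = 6, det = (1)(5) - (2)(0) = 5
λ² - (6)λ + (5) = 0
λ = (6 ± √((6)² - 4·(5))) / 2 = (6 ± √16) / 2
Solving: λ = 1, 5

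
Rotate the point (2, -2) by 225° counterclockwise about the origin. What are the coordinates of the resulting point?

Rotation matrix for 225°: [[cos 225°, -sin 225°], [sin 225°, cos 225°]] ≈ [[-0.707107, 0.707107], [-0.707107, -0.707107]]
[[-0.707107, 0.707107], [-0.707107, -0.707107]] × [2, -2]ᵀ ≈ [-2.8284, 0]ᵀ
Result: (-2.8284, 0)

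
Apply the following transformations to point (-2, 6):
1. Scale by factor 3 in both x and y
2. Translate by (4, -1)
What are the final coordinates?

Step 1: Scale (-2, 6) by 3 → (-6, 18)
Step 2: Translate by (4, -1) → (-2, 17)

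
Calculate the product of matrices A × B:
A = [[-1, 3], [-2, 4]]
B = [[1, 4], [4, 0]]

Matrix multiplication:
C[0][0] = -1×1 + 3×4 = 11
C[0][1] = -1×4 + 3×0 = -4
C[1][0] = -2×1 + 4×4 = 14
C[1][1] = -2×4 + 4×0 = -8
Result: [[11, -4], [14, -8]]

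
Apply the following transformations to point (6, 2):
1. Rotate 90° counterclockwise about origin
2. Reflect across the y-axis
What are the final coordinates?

Step 1: Rotate 90° → (-2, 6)
Step 2: Reflect across y-axis → (2, 6)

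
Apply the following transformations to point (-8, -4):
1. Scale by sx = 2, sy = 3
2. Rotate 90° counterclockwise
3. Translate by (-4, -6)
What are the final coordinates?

Step 1: Scale → (-16, -12)
Step 2: Rotate 90° → (12, -16)
Step 3: Translate → (8, -22)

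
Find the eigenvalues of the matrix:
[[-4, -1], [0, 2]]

Characteristic equation: det(A - λI) = 0
λ² - (trace)λ + (det) = 0
trace = -4 + 2 = -2, det = (-4)(2) - (-1)(0) = -8
λ² - (-2)λ + (-8) = 0
λ = (-2 ± √((-2)² - 4·(-8))) / 2 = (-2 ± √36) / 2
Solving: λ = -4, 2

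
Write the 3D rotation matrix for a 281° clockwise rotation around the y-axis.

Rotation matrix for clockwise 281° around y-axis:
A clockwise rotation by 281° is a counterclockwise rotation by -281°.
cos(-281°) = 0.1908, sin(-281°) = 0.9816
Result: [[0.1908, 0, 0.9816], [0, 1, 0], [-0.9816, 0, 0.1908]]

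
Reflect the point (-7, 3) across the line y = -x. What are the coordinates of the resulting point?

Reflection across line y = -x: (-7, 3) → (-3, 7)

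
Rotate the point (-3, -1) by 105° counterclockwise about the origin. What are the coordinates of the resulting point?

Rotation matrix for 105°: [[cos 105°, -sin 105°], [sin 105°, cos 105°]] ≈ [[-0.258819, -0.965926], [0.965926, -0.258819]]
[[-0.258819, -0.965926], [0.965926, -0.258819]] × [-3, -1]ᵀ ≈ [1.7424, -2.6390]ᵀ
Result: (1.7424, -2.6390)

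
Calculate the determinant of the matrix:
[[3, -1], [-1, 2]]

For a 2×2 matrix [[a, b], [c, d]], det = ad - bc
det = (3)(2) - (-1)(-1) = 6 - 1 = 5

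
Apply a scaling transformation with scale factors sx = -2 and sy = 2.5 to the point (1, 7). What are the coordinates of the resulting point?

Scaling matrix:
[[-2, 0], [0, 2.50]]
Result: (1 × -2, 7 × 2.5) = (-2, 17.5)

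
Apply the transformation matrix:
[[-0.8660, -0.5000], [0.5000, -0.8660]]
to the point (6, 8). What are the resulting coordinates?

Matrix multiplication:
[[-0.8660, -0.5000], [0.5000, -0.8660]] × [6, 8]ᵀ
= [(-0.8660)(6) + (-0.5000)(8), (0.5000)(6) + (-0.8660)(8)]ᵀ
= [-9.1960, -3.9280]ᵀ
Result: (-9.1960, -3.9280)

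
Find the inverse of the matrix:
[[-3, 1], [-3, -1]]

For [[a,b],[c,d]], inverse = (1/det)·[[d,-b],[-c,a]]
det = (-3)(-1) - (1)(-3) = 3 - -3 = 6
Inverse = (1/6)·[[-1, -1], [3, -3]]
= [[-1/6, -1/6], [1/2, -1/2]]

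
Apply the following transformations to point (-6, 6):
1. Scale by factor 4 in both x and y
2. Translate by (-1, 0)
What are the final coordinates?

Step 1: Scale (-6, 6) by 4 → (-24, 24)
Step 2: Translate by (-1, 0) → (-25, 24)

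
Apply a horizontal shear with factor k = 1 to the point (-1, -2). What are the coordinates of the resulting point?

Shear matrix for horizontal shear with factor k = 1:
[[1, 1], [0, 1]]
Result: (-1, -2) → (-3, -2)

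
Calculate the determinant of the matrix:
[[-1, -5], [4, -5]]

For a 2×2 matrix [[a, b], [c, d]], det = ad - bc
det = (-1)(-5) - (-5)(4) = 5 - -20 = 25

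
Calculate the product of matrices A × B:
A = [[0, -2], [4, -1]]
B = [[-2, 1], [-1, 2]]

Matrix multiplication:
C[0][0] = 0×-2 + -2×-1 = 2
C[0][1] = 0×1 + -2×2 = -4
C[1][0] = 4×-2 + -1×-1 = -7
C[1][1] = 4×1 + -1×2 = 2
Result: [[2, -4], [-7, 2]]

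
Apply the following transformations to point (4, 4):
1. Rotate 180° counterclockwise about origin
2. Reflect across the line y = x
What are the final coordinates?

Step 1: Rotate 180° → (-4, -4)
Step 2: Reflect across line y = x → (-4, -4)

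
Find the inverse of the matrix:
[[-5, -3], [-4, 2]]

For [[a,b],[c,d]], inverse = (1/det)·[[d,-b],[-c,a]]
det = (-5)(2) - (-3)(-4) = -10 - 12 = -22
Inverse = (1/-22)·[[2, 3], [4, -5]]
= [[-1/11, -3/22], [-2/11, 5/22]]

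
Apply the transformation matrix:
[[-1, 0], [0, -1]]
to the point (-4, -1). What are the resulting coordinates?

Matrix multiplication:
[[-1, 0], [0, -1]] × [-4, -1]ᵀ
= [(-1)(-4) + (0)(-1), (0)(-4) + (-1)(-1)]ᵀ
= [4, 1]ᵀ
Result: (4, 1)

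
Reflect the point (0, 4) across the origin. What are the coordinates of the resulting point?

Reflection across origin: (0, 4) → (0, -4)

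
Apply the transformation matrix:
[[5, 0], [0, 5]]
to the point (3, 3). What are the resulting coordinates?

Matrix multiplication:
[[5, 0], [0, 5]] × [3, 3]ᵀ
= [(5)(3) + (0)(3), (0)(3) + (5)(3)]ᵀ
= [15, 15]ᵀ
Result: (15, 15)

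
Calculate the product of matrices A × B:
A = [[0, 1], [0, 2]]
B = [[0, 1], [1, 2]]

Matrix multiplication:
C[0][0] = 0×0 + 1×1 = 1
C[0][1] = 0×1 + 1×2 = 2
C[1][0] = 0×0 + 2×1 = 2
C[1][1] = 0×1 + 2×2 = 4
Result: [[1, 2], [2, 4]]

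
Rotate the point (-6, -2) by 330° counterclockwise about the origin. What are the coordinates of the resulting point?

Rotation matrix for 330°: [[cos 330°, -sin 330°], [sin 330°, cos 330°]] ≈ [[0.866025, 0.500000], [-0.500000, 0.866025]]
[[0.866025, 0.500000], [-0.500000, 0.866025]] × [-6, -2]ᵀ ≈ [-6.1962, 1.2679]ᵀ
Result: (-6.1962, 1.2679)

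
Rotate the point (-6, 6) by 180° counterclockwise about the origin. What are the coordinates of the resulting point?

Rotation matrix for 180°: [[cos 180°, -sin 180°], [sin 180°, cos 180°]] = [[-1, 0], [0, -1]]
[[-1, 0], [0, -1]] × [-6, 6]ᵀ = [6, -6]ᵀ
Result: (6, -6)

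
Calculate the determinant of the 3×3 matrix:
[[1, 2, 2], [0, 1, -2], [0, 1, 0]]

Expansion along first row:
det = 1·det([[1,-2],[1,0]]) - 2·det([[0,-2],[0,0]]) + 2·det([[0,1],[0,1]])
    = 1·(1·0 - -2·1) - 2·(0·0 - -2·0) + 2·(0·1 - 1·0)
    = 1·2 - 2·0 + 2·0
    = 2 + 0 + 0 = 2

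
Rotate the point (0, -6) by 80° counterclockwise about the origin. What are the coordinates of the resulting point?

Rotation matrix for 80°: [[cos 80°, -sin 80°], [sin 80°, cos 80°]] ≈ [[0.173648, -0.984808], [0.984808, 0.173648]]
[[0.173648, -0.984808], [0.984808, 0.173648]] × [0, -6]ᵀ ≈ [5.9088, -1.0419]ᵀ
Result: (5.9088, -1.0419)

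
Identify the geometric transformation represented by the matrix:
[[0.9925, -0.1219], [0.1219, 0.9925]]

This matrix represents: rotation by 7° counterclockwise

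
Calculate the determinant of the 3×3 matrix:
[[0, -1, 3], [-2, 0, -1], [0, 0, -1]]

Expansion along first row:
det = 0·det([[0,-1],[0,-1]]) - -1·det([[-2,-1],[0,-1]]) + 3·det([[-2,0],[0,0]])
    = 0·(0·-1 - -1·0) - -1·(-2·-1 - -1·0) + 3·(-2·0 - 0·0)
    = 0·0 - -1·2 + 3·0
    = 0 + 2 + 0 = 2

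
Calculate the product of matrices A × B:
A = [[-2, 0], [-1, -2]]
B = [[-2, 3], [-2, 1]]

Matrix multiplication:
C[0][0] = -2×-2 + 0×-2 = 4
C[0][1] = -2×3 + 0×1 = -6
C[1][0] = -1×-2 + -2×-2 = 6
C[1][1] = -1×3 + -2×1 = -5
Result: [[4, -6], [6, -5]]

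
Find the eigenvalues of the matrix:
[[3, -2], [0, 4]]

Characteristic equation: det(A - λI) = 0
λ² - (trace)λ + (det) = 0
trace = 3 + 4 = 7, det = (3)(4) - (-2)(0) = 12
λ² - (7)λ + (12) = 0
λ = (7 ± √((7)² - 4·(12))) / 2 = (7 ± √1) / 2
Solving: λ = 3, 4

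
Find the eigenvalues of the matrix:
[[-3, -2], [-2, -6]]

Characteristic equation: det(A - λI) = 0
λ² - (trace)λ + (det) = 0
trace = -3 + -6 = -9, det = (-3)(-6) - (-2)(-2) = 14
λ² - (-9)λ + (14) = 0
λ = (-9 ± √((-9)² - 4·(14))) / 2 = (-9 ± √25) / 2
Solving: λ = -7, -2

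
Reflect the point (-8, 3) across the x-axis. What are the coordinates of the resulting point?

Reflection across x-axis: (-8, 3) → (-8, -3)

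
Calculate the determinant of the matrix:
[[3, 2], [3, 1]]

For a 2×2 matrix [[a, b], [c, d]], det = ad - bc
det = (3)(1) - (2)(3) = 3 - 6 = -3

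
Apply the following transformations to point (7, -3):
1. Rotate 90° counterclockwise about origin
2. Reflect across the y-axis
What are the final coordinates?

Step 1: Rotate 90° → (3, 7)
Step 2: Reflect across y-axis → (-3, 7)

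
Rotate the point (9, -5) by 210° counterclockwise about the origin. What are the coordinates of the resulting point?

Rotation matrix for 210°: [[cos 210°, -sin 210°], [sin 210°, cos 210°]] ≈ [[-0.866025, 0.500000], [-0.500000, -0.866025]]
[[-0.866025, 0.500000], [-0.500000, -0.866025]] × [9, -5]ᵀ ≈ [-10.2942, -0.1699]ᵀ
Result: (-10.2942, -0.1699)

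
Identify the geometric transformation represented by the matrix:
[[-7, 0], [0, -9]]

This matrix represents: non-uniform scaling by sx = -7, sy = -9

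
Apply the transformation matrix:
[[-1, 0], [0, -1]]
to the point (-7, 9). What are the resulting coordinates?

Matrix multiplication:
[[-1, 0], [0, -1]] × [-7, 9]ᵀ
= [(-1)(-7) + (0)(9), (0)(-7) + (-1)(9)]ᵀ
= [7, -9]ᵀ
Result: (7, -9)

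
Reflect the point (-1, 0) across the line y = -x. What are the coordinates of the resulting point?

Reflection across line y = -x: (-1, 0) → (0, 1)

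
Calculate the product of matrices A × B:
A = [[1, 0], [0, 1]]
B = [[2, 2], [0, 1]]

Matrix multiplication:
C[0][0] = 1×2 + 0×0 = 2
C[0][1] = 1×2 + 0×1 = 2
C[1][0] = 0×2 + 1×0 = 0
C[1][1] = 0×2 + 1×1 = 1
Result: [[2, 2], [0, 1]]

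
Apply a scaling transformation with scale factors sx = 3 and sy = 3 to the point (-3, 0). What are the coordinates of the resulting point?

Scaling matrix:
[[3, 0], [0, 3]]
Result: (-3 × 3, 0 × 3) = (-9, 0)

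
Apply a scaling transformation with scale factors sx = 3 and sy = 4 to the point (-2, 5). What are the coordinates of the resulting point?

Scaling matrix:
[[3, 0], [0, 4]]
Result: (-2 × 3, 5 × 4) = (-6, 20)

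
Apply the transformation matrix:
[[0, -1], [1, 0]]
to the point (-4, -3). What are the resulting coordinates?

Matrix multiplication:
[[0, -1], [1, 0]] × [-4, -3]ᵀ
= [(0)(-4) + (-1)(-3), (1)(-4) + (0)(-3)]ᵀ
= [3, -4]ᵀ
Result: (3, -4)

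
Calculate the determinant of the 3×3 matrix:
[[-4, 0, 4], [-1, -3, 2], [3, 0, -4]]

Expansion along first row:
det = -4·det([[-3,2],[0,-4]]) - 0·det([[-1,2],[3,-4]]) + 4·det([[-1,-3],[3,0]])
    = -4·(-3·-4 - 2·0) - 0·(-1·-4 - 2·3) + 4·(-1·0 - -3·3)
    = -4·12 - 0·-2 + 4·9
    = -48 + 0 + 36 = -12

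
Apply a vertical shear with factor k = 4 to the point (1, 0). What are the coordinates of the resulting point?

Shear matrix for vertical shear with factor k = 4:
[[1, 0], [4, 1]]
Result: (1, 0) → (1, 4)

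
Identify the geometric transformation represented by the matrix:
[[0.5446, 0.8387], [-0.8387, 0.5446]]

This matrix represents: rotation by 303° counterclockwise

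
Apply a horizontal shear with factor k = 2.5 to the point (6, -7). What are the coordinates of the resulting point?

Shear matrix for horizontal shear with factor k = 2.5:
[[1, 2.50], [0, 1]]
Result: (6, -7) → (-11.5, -7)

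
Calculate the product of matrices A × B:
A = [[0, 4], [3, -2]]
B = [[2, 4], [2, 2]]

Matrix multiplication:
C[0][0] = 0×2 + 4×2 = 8
C[0][1] = 0×4 + 4×2 = 8
C[1][0] = 3×2 + -2×2 = 2
C[1][1] = 3×4 + -2×2 = 8
Result: [[8, 8], [2, 8]]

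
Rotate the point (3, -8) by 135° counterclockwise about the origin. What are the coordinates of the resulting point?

Rotation matrix for 135°: [[cos 135°, -sin 135°], [sin 135°, cos 135°]] ≈ [[-0.707107, -0.707107], [0.707107, -0.707107]]
[[-0.707107, -0.707107], [0.707107, -0.707107]] × [3, -8]ᵀ ≈ [3.5355, 7.7782]ᵀ
Result: (3.5355, 7.7782)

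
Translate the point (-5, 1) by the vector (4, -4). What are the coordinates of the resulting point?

Translation by (4, -4) (homogeneous matrix [[1, 0, 4], [0, 1, -4], [0, 0, 1]]):
x' = -5 + 4 = -1
y' = 1 + -4 = -3
Result: (-1, -3)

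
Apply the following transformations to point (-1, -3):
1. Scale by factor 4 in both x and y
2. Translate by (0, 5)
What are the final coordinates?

Step 1: Scale (-1, -3) by 4 → (-4, -12)
Step 2: Translate by (0, 5) → (-4, -7)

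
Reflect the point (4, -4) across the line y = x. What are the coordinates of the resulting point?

Reflection across line y = x: (4, -4) → (-4, 4)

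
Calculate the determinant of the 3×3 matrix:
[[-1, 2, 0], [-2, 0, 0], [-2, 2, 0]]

Expansion along first row:
det = -1·det([[0,0],[2,0]]) - 2·det([[-2,0],[-2,0]]) + 0·det([[-2,0],[-2,2]])
    = -1·(0·0 - 0·2) - 2·(-2·0 - 0·-2) + 0·(-2·2 - 0·-2)
    = -1·0 - 2·0 + 0·-4
    = 0 + 0 + 0 = 0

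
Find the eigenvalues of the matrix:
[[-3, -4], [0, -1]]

Characteristic equation: det(A - λI) = 0
λ² - (trace)λ + (det) = 0
trace = -3 + -1 = -4, det = (-3)(-1) - (-4)(0) = 3
λ² - (-4)λ + (3) = 0
λ = (-4 ± √((-4)² - 4·(3))) / 2 = (-4 ± √4) / 2
Solving: λ = -3, -1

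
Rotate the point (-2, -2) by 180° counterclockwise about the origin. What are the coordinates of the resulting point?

Rotation matrix for 180°: [[cos 180°, -sin 180°], [sin 180°, cos 180°]] = [[-1, 0], [0, -1]]
[[-1, 0], [0, -1]] × [-2, -2]ᵀ = [2, 2]ᵀ
Result: (2, 2)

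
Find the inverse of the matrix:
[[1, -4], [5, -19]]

For [[a,b],[c,d]], inverse = (1/det)·[[d,-b],[-c,a]]
det = (1)(-19) - (-4)(5) = -19 - -20 = 1
Inverse = [[-19, 4], [-5, 1]]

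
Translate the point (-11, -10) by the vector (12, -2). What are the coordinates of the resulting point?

Translation by (12, -2) (homogeneous matrix [[1, 0, 12], [0, 1, -2], [0, 0, 1]]):
x' = -11 + 12 = 1
y' = -10 + -2 = -12
Result: (1, -12)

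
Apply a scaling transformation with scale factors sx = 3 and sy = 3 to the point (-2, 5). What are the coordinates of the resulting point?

Scaling matrix:
[[3, 0], [0, 3]]
Result: (-2 × 3, 5 × 3) = (-6, 15)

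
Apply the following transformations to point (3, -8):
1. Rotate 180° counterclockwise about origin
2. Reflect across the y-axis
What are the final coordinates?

Step 1: Rotate 180° → (-3, 8)
Step 2: Reflect across y-axis → (3, 8)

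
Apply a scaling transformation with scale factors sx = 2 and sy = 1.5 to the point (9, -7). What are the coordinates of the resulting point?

Scaling matrix:
[[2, 0], [0, 1.50]]
Result: (9 × 2, -7 × 1.5) = (18, -10.5)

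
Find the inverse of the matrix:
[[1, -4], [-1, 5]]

For [[a,b],[c,d]], inverse = (1/det)·[[d,-b],[-c,a]]
det = (1)(5) - (-4)(-1) = 5 - 4 = 1
Inverse = [[5, 4], [1, 1]]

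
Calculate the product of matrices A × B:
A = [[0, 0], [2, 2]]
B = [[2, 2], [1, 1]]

Matrix multiplication:
C[0][0] = 0×2 + 0×1 = 0
C[0][1] = 0×2 + 0×1 = 0
C[1][0] = 2×2 + 2×1 = 6
C[1][1] = 2×2 + 2×1 = 6
Result: [[0, 0], [6, 6]]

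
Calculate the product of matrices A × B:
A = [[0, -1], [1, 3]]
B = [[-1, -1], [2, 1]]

Matrix multiplication:
C[0][0] = 0×-1 + -1×2 = -2
C[0][1] = 0×-1 + -1×1 = -1
C[1][0] = 1×-1 + 3×2 = 5
C[1][1] = 1×-1 + 3×1 = 2
Result: [[-2, -1], [5, 2]]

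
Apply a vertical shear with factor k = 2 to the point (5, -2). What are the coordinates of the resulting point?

Shear matrix for vertical shear with factor k = 2:
[[1, 0], [2, 1]]
Result: (5, -2) → (5, 8)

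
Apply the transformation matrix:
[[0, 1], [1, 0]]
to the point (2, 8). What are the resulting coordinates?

Matrix multiplication:
[[0, 1], [1, 0]] × [2, 8]ᵀ
= [(0)(2) + (1)(8), (1)(2) + (0)(8)]ᵀ
= [8, 2]ᵀ
Result: (8, 2)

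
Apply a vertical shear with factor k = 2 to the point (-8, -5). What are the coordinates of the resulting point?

Shear matrix for vertical shear with factor k = 2:
[[1, 0], [2, 1]]
Result: (-8, -5) → (-8, -21)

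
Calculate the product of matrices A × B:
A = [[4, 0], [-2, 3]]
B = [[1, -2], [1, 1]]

Matrix multiplication:
C[0][0] = 4×1 + 0×1 = 4
C[0][1] = 4×-2 + 0×1 = -8
C[1][0] = -2×1 + 3×1 = 1
C[1][1] = -2×-2 + 3×1 = 7
Result: [[4, -8], [1, 7]]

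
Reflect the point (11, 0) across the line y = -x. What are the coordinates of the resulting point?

Reflection across line y = -x: (11, 0) → (0, -11)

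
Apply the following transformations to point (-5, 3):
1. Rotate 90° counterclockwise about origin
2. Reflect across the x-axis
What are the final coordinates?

Step 1: Rotate 90° → (-3, -5)
Step 2: Reflect across x-axis → (-3, 5)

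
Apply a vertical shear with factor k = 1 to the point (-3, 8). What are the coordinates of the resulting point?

Shear matrix for vertical shear with factor k = 1:
[[1, 0], [1, 1]]
Result: (-3, 8) → (-3, 5)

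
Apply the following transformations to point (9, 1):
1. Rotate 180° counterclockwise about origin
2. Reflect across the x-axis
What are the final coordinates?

Step 1: Rotate 180° → (-9, -1)
Step 2: Reflect across x-axis → (-9, 1)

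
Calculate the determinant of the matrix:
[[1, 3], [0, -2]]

For a 2×2 matrix [[a, b], [c, d]], det = ad - bc
det = (1)(-2) - (3)(0) = -2 - 0 = -2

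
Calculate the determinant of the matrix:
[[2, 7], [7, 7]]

For a 2×2 matrix [[a, b], [c, d]], det = ad - bc
det = (2)(7) - (7)(7) = 14 - 49 = -35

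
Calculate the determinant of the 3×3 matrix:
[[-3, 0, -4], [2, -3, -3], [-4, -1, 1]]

Expansion along first row:
det = -3·det([[-3,-3],[-1,1]]) - 0·det([[2,-3],[-4,1]]) + -4·det([[2,-3],[-4,-1]])
    = -3·(-3·1 - -3·-1) - 0·(2·1 - -3·-4) + -4·(2·-1 - -3·-4)
    = -3·-6 - 0·-10 + -4·-14
    = 18 + 0 + 56 = 74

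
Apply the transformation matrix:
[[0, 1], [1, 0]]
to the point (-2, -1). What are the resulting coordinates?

Matrix multiplication:
[[0, 1], [1, 0]] × [-2, -1]ᵀ
= [(0)(-2) + (1)(-1), (1)(-2) + (0)(-1)]ᵀ
= [-1, -2]ᵀ
Result: (-1, -2)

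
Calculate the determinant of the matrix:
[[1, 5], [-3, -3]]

For a 2×2 matrix [[a, b], [c, d]], det = ad - bc
det = (1)(-3) - (5)(-3) = -3 - -15 = 12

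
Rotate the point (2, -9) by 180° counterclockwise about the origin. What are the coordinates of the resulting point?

Rotation matrix for 180°: [[cos 180°, -sin 180°], [sin 180°, cos 180°]] = [[-1, 0], [0, -1]]
[[-1, 0], [0, -1]] × [2, -9]ᵀ = [-2, 9]ᵀ
Result: (-2, 9)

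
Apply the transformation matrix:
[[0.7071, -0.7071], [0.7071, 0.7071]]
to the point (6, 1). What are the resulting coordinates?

Matrix multiplication:
[[0.7071, -0.7071], [0.7071, 0.7071]] × [6, 1]ᵀ
= [(0.7071)(6) + (-0.7071)(1), (0.7071)(6) + (0.7071)(1)]ᵀ
= [3.5355, 4.9497]ᵀ
Result: (3.5355, 4.9497)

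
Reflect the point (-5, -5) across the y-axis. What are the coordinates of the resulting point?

Reflection across y-axis: (-5, -5) → (5, -5)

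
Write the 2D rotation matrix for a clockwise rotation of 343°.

Rotation matrix formula: [[cos θ, -sin θ], [sin θ, cos θ]]
A clockwise rotation by 343° is equivalent to a counterclockwise rotation by -343°.
For θ = -343°:
cos(-343°) = 0.9563
sin(-343°) = 0.2924
Result: [[0.9563, -0.2924], [0.2924, 0.9563]]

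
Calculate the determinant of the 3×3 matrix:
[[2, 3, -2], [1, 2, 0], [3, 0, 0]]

Expansion along first row:
det = 2·det([[2,0],[0,0]]) - 3·det([[1,0],[3,0]]) + -2·det([[1,2],[3,0]])
    = 2·(2·0 - 0·0) - 3·(1·0 - 0·3) + -2·(1·0 - 2·3)
    = 2·0 - 3·0 + -2·-6
    = 0 + 0 + 12 = 12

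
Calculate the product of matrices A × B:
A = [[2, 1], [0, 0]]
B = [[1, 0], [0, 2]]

Matrix multiplication:
C[0][0] = 2×1 + 1×0 = 2
C[0][1] = 2×0 + 1×2 = 2
C[1][0] = 0×1 + 0×0 = 0
C[1][1] = 0×0 + 0×2 = 0
Result: [[2, 2], [0, 0]]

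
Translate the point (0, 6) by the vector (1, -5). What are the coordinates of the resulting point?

Translation by (1, -5) (homogeneous matrix [[1, 0, 1], [0, 1, -5], [0, 0, 1]]):
x' = 0 + 1 = 1
y' = 6 + -5 = 1
Result: (1, 1)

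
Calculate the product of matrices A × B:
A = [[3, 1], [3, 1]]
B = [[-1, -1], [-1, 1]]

Matrix multiplication:
C[0][0] = 3×-1 + 1×-1 = -4
C[0][1] = 3×-1 + 1×1 = -2
C[1][0] = 3×-1 + 1×-1 = -4
C[1][1] = 3×-1 + 1×1 = -2
Result: [[-4, -2], [-4, -2]]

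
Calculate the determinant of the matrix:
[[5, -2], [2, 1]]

For a 2×2 matrix [[a, b], [c, d]], det = ad - bc
det = (5)(1) - (-2)(2) = 5 - -4 = 9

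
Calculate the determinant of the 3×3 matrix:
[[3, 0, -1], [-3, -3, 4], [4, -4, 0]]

Expansion along first row:
det = 3·det([[-3,4],[-4,0]]) - 0·det([[-3,4],[4,0]]) + -1·det([[-3,-3],[4,-4]])
    = 3·(-3·0 - 4·-4) - 0·(-3·0 - 4·4) + -1·(-3·-4 - -3·4)
    = 3·16 - 0·-16 + -1·24
    = 48 + 0 + -24 = 24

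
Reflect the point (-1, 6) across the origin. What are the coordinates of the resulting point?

Reflection across origin: (-1, 6) → (1, -6)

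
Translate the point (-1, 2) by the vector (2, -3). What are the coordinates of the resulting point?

Translation by (2, -3) (homogeneous matrix [[1, 0, 2], [0, 1, -3], [0, 0, 1]]):
x' = -1 + 2 = 1
y' = 2 + -3 = -1
Result: (1, -1)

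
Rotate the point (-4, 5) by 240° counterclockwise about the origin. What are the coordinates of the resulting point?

Rotation matrix for 240°: [[cos 240°, -sin 240°], [sin 240°, cos 240°]] ≈ [[-0.500000, 0.866025], [-0.866025, -0.500000]]
[[-0.500000, 0.866025], [-0.866025, -0.500000]] × [-4, 5]ᵀ ≈ [6.3301, 0.9641]ᵀ
Result: (6.3301, 0.9641)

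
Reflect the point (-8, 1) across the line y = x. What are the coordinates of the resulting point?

Reflection across line y = x: (-8, 1) → (1, -8)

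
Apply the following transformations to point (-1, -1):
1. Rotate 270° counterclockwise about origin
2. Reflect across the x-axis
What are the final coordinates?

Step 1: Rotate 270° → (-1, 1)
Step 2: Reflect across x-axis → (-1, -1)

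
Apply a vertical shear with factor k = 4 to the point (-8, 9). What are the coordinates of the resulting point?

Shear matrix for vertical shear with factor k = 4:
[[1, 0], [4, 1]]
Result: (-8, 9) → (-8, -23)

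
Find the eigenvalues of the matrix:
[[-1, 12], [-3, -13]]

Characteristic equation: det(A - λI) = 0
λ² - (trace)λ + (det) = 0
trace = -1 + -13 = -14, det = (-1)(-13) - (12)(-3) = 49
λ² - (-14)λ + (49) = 0
λ = (-14 ± √((-14)² - 4·(49))) / 2 = (-14 ± √0) / 2
Solving: λ = -7, -7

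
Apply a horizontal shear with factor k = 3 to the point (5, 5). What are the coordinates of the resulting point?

Shear matrix for horizontal shear with factor k = 3:
[[1, 3], [0, 1]]
Result: (5, 5) → (20, 5)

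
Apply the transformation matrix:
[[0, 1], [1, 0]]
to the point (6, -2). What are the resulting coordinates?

Matrix multiplication:
[[0, 1], [1, 0]] × [6, -2]ᵀ
= [(0)(6) + (1)(-2), (1)(6) + (0)(-2)]ᵀ
= [-2, 6]ᵀ
Result: (-2, 6)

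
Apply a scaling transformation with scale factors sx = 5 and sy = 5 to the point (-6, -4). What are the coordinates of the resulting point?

Scaling matrix:
[[5, 0], [0, 5]]
Result: (-6 × 5, -4 × 5) = (-30, -20)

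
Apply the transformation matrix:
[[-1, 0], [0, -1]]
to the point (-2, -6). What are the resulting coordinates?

Matrix multiplication:
[[-1, 0], [0, -1]] × [-2, -6]ᵀ
= [(-1)(-2) + (0)(-6), (0)(-2) + (-1)(-6)]ᵀ
= [2, 6]ᵀ
Result: (2, 6)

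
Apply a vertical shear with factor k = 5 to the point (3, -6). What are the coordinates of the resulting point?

Shear matrix for vertical shear with factor k = 5:
[[1, 0], [5, 1]]
Result: (3, -6) → (3, 9)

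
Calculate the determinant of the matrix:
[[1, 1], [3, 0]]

For a 2×2 matrix [[a, b], [c, d]], det = ad - bc
det = (1)(0) - (1)(3) = 0 - 3 = -3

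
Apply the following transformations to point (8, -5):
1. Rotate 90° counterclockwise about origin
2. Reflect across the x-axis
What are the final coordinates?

Step 1: Rotate 90° → (5, 8)
Step 2: Reflect across x-axis → (5, -8)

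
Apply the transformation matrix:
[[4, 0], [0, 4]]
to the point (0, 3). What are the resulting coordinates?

Matrix multiplication:
[[4, 0], [0, 4]] × [0, 3]ᵀ
= [(4)(0) + (0)(3), (0)(0) + (4)(3)]ᵀ
= [0, 12]ᵀ
Result: (0, 12)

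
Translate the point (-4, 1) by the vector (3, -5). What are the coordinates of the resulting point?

Translation by (3, -5) (homogeneous matrix [[1, 0, 3], [0, 1, -5], [0, 0, 1]]):
x' = -4 + 3 = -1
y' = 1 + -5 = -4
Result: (-1, -4)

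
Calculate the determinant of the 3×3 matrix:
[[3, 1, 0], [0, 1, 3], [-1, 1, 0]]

Expansion along first row:
det = 3·det([[1,3],[1,0]]) - 1·det([[0,3],[-1,0]]) + 0·det([[0,1],[-1,1]])
    = 3·(1·0 - 3·1) - 1·(0·0 - 3·-1) + 0·(0·1 - 1·-1)
    = 3·-3 - 1·3 + 0·1
    = -9 + -3 + 0 = -12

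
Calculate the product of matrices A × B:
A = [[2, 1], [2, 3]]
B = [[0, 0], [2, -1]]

Matrix multiplication:
C[0][0] = 2×0 + 1×2 = 2
C[0][1] = 2×0 + 1×-1 = -1
C[1][0] = 2×0 + 3×2 = 6
C[1][1] = 2×0 + 3×-1 = -3
Result: [[2, -1], [6, -3]]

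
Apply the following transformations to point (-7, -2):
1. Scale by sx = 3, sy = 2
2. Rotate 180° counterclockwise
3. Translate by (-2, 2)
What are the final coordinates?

Step 1: Scale → (-21, -4)
Step 2: Rotate 180° → (21, 4)
Step 3: Translate → (19, 6)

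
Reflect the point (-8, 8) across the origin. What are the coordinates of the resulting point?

Reflection across origin: (-8, 8) → (8, -8)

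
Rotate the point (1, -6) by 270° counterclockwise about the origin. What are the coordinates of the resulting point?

Rotation matrix for 270°: [[cos 270°, -sin 270°], [sin 270°, cos 270°]] = [[0, 1], [-1, 0]]
[[0, 1], [-1, 0]] × [1, -6]ᵀ = [-6, -1]ᵀ
Result: (-6, -1)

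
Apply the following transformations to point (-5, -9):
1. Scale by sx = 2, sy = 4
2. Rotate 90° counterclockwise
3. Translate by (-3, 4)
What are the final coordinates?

Step 1: Scale → (-10, -36)
Step 2: Rotate 90° → (36, -10)
Step 3: Translate → (33, -6)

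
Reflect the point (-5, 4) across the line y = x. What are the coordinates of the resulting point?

Reflection across line y = x: (-5, 4) → (4, -5)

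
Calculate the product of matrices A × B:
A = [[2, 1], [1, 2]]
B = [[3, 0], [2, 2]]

Matrix multiplication:
C[0][0] = 2×3 + 1×2 = 8
C[0][1] = 2×0 + 1×2 = 2
C[1][0] = 1×3 + 2×2 = 7
C[1][1] = 1×0 + 2×2 = 4
Result: [[8, 2], [7, 4]]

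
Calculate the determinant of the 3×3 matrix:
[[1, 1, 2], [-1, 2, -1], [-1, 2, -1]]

Expansion along first row:
det = 1·det([[2,-1],[2,-1]]) - 1·det([[-1,-1],[-1,-1]]) + 2·det([[-1,2],[-1,2]])
    = 1·(2·-1 - -1·2) - 1·(-1·-1 - -1·-1) + 2·(-1·2 - 2·-1)
    = 1·0 - 1·0 + 2·0
    = 0 + 0 + 0 = 0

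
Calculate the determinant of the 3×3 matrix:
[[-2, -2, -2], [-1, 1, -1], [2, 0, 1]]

Expansion along first row:
det = -2·det([[1,-1],[0,1]]) - -2·det([[-1,-1],[2,1]]) + -2·det([[-1,1],[2,0]])
    = -2·(1·1 - -1·0) - -2·(-1·1 - -1·2) + -2·(-1·0 - 1·2)
    = -2·1 - -2·1 + -2·-2
    = -2 + 2 + 4 = 4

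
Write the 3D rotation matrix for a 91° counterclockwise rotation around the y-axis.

Rotation matrix for counterclockwise 91° around y-axis:
cos(91°) = -0.0175, sin(91°) = 0.9998
Result: [[-0.0175, 0, 0.9998], [0, 1, 0], [-0.9998, 0, -0.0175]]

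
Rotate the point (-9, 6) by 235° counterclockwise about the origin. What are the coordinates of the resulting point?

Rotation matrix for 235°: [[cos 235°, -sin 235°], [sin 235°, cos 235°]] ≈ [[-0.573576, 0.819152], [-0.819152, -0.573576]]
[[-0.573576, 0.819152], [-0.819152, -0.573576]] × [-9, 6]ᵀ ≈ [10.0771, 3.9309]ᵀ
Result: (10.0771, 3.9309)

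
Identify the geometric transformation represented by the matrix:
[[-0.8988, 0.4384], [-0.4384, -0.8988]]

This matrix represents: rotation by 206° counterclockwise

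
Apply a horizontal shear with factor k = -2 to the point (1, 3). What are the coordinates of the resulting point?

Shear matrix for horizontal shear with factor k = -2:
[[1, -2], [0, 1]]
Result: (1, 3) → (-5, 3)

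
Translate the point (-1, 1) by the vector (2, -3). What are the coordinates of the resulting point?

Translation by (2, -3) (homogeneous matrix [[1, 0, 2], [0, 1, -3], [0, 0, 1]]):
x' = -1 + 2 = 1
y' = 1 + -3 = -2
Result: (1, -2)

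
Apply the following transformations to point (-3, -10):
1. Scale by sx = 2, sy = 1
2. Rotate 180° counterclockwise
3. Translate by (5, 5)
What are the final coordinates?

Step 1: Scale → (-6, -10)
Step 2: Rotate 180° → (6, 10)
Step 3: Translate → (11, 15)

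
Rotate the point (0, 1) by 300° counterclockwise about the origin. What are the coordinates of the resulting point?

Rotation matrix for 300°: [[cos 300°, -sin 300°], [sin 300°, cos 300°]] ≈ [[0.500000, 0.866025], [-0.866025, 0.500000]]
[[0.500000, 0.866025], [-0.866025, 0.500000]] × [0, 1]ᵀ ≈ [0.8660, 0.5000]ᵀ
Result: (0.8660, 0.5000)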